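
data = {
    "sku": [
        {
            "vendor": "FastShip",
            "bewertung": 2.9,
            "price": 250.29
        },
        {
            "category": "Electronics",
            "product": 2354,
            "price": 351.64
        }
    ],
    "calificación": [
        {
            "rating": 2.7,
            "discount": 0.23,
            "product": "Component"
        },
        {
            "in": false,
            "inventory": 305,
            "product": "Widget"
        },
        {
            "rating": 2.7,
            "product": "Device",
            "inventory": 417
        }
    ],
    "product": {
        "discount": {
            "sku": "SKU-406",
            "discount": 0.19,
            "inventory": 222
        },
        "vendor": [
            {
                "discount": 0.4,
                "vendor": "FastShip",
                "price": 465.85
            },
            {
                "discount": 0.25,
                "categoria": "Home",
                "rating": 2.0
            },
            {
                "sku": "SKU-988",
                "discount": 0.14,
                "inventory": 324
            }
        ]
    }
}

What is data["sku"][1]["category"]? "Electronics"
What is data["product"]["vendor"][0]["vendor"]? "FastShip"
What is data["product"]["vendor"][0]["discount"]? 0.4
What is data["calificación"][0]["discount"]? 0.23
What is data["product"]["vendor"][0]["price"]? 465.85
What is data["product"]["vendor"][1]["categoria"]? "Home"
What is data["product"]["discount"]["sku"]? "SKU-406"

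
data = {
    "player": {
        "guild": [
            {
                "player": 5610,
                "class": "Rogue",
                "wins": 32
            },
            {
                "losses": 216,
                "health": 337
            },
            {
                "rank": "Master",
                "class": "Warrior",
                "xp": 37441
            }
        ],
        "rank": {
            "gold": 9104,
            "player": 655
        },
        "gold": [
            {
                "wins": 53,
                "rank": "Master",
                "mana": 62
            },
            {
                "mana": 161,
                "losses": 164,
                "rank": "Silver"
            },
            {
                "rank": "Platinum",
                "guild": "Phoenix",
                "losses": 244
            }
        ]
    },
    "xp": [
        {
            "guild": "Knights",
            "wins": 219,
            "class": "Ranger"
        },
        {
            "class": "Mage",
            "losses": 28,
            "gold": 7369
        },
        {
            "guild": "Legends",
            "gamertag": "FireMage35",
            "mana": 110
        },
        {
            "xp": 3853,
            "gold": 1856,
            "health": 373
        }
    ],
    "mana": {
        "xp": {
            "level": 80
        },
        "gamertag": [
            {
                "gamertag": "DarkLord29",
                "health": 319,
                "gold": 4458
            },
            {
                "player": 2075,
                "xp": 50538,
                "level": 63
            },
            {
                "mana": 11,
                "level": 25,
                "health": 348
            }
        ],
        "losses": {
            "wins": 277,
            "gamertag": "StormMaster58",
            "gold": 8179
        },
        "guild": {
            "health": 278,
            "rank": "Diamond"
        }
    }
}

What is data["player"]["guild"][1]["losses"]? 216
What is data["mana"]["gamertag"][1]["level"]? 63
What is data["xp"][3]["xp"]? 3853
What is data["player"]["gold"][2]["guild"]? "Phoenix"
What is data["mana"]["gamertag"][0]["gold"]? 4458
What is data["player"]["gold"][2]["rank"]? "Platinum"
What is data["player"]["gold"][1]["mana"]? 161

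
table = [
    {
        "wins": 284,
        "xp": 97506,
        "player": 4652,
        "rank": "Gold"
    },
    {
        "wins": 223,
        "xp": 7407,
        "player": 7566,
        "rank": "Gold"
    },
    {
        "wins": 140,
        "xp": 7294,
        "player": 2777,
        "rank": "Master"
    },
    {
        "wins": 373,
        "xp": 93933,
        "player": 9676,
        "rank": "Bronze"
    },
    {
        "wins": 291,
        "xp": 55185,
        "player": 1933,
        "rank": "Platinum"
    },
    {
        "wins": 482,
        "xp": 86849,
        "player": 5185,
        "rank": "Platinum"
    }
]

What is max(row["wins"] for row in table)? 482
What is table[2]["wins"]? 140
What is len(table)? 6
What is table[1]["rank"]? "Gold"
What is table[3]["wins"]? 373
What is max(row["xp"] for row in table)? 97506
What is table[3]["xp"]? 93933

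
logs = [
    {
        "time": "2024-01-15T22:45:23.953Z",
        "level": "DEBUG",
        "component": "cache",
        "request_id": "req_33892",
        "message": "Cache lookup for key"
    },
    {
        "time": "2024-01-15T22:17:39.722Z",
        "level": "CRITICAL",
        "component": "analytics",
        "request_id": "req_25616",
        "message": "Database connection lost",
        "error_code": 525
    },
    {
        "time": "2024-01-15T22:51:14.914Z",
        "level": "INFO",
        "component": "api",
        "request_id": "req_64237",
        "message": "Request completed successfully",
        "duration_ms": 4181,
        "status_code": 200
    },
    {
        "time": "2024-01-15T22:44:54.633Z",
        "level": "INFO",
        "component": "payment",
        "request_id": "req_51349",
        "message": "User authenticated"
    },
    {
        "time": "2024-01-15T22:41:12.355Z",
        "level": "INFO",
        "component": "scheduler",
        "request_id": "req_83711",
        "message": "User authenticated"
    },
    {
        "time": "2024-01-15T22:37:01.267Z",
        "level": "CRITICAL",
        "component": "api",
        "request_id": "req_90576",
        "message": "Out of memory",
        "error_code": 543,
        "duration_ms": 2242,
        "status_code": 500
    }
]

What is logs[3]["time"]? "2024-01-15T22:44:54.633Z"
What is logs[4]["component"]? "scheduler"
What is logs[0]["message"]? "Cache lookup for key"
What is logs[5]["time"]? "2024-01-15T22:37:01.267Z"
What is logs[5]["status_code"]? 500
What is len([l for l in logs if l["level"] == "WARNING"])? 0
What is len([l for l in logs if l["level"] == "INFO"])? 3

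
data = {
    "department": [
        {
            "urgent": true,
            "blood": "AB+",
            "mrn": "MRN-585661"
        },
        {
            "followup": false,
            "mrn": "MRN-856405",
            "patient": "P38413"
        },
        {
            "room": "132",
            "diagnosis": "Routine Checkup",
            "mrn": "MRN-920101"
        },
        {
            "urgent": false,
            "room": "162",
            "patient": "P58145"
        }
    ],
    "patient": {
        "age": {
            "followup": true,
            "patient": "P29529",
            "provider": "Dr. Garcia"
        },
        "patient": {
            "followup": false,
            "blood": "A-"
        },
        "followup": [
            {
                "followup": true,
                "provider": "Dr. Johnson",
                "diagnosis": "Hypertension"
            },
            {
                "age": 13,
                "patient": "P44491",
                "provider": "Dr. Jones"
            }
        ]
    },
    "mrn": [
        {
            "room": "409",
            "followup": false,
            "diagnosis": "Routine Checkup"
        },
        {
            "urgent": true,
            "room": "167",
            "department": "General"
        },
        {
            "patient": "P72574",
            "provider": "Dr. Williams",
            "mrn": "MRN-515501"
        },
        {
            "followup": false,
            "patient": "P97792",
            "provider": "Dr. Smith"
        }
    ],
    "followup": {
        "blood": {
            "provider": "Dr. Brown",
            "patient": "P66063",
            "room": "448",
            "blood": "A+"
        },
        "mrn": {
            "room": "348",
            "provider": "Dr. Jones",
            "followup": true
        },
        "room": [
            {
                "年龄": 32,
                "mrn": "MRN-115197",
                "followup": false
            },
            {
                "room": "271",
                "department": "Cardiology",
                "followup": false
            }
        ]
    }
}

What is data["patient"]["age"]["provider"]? "Dr. Garcia"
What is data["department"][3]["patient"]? "P58145"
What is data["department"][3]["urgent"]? False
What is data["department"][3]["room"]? "162"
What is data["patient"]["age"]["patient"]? "P29529"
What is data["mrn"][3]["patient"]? "P97792"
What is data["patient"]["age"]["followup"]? True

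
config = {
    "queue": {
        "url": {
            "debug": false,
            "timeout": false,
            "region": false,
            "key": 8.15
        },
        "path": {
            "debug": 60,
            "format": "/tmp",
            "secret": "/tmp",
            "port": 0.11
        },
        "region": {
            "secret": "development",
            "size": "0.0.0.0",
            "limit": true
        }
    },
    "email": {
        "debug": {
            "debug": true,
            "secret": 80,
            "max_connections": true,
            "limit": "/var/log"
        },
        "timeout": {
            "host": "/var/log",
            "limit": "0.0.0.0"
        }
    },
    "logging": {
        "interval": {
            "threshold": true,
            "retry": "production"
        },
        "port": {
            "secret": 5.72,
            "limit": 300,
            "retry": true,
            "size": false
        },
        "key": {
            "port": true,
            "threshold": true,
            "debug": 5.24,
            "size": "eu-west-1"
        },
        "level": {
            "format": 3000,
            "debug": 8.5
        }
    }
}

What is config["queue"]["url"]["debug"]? False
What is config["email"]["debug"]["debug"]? True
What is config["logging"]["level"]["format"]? 3000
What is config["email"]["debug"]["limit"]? "/var/log"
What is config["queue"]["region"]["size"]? "0.0.0.0"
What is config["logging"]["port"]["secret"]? 5.72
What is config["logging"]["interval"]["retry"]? "production"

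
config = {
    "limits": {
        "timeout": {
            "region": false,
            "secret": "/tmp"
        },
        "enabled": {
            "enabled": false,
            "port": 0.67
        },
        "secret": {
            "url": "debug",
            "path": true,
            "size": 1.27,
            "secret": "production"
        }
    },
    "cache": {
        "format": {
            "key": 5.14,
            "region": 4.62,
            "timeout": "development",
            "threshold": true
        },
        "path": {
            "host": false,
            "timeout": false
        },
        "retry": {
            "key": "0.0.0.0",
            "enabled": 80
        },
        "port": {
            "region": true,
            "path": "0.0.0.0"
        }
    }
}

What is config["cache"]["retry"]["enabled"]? 80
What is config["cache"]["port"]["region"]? True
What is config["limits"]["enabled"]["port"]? 0.67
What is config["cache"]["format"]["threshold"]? True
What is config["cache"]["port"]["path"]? "0.0.0.0"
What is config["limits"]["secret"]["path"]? True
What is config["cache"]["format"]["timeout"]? "development"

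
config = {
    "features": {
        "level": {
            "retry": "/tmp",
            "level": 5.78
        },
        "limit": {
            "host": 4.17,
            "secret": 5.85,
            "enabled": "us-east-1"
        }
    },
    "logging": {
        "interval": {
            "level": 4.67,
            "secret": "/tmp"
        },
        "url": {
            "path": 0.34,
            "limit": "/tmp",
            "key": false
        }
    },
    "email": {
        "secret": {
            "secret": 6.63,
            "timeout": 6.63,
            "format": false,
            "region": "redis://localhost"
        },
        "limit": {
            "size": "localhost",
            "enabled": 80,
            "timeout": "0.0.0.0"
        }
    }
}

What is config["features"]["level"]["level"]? 5.78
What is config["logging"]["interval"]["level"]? 4.67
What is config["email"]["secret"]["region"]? "redis://localhost"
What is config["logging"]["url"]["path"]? 0.34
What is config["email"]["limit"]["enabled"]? 80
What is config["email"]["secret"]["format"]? False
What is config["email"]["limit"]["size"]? "localhost"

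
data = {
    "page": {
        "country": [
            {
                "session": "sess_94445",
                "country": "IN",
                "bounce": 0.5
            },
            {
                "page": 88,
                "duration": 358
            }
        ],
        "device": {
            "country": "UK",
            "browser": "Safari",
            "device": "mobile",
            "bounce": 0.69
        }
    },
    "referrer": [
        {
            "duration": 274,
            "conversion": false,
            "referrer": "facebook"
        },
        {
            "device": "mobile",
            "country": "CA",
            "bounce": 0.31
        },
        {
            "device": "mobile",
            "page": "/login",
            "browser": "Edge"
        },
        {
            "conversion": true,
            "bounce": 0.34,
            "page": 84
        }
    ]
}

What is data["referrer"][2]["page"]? "/login"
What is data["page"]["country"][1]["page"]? 88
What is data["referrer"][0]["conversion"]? False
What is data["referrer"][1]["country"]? "CA"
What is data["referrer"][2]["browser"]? "Edge"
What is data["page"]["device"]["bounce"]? 0.69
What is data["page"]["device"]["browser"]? "Safari"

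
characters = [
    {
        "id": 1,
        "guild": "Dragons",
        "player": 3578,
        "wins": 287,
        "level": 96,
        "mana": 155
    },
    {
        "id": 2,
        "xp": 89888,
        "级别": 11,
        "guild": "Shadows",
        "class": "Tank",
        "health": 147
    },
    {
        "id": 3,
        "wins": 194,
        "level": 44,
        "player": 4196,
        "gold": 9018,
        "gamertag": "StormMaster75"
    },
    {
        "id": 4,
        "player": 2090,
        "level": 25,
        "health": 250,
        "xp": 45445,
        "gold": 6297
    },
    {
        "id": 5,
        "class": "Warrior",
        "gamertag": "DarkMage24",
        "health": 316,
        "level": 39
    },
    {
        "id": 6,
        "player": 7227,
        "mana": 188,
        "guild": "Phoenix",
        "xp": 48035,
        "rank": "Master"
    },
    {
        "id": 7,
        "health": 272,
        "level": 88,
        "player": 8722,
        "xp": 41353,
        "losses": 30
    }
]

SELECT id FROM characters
[1, 2, 3, 4, 5, 6, 7]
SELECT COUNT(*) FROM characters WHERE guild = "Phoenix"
1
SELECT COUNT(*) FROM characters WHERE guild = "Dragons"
1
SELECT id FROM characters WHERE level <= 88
[3, 4, 5, 7]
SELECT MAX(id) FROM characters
7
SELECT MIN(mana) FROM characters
155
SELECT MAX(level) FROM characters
96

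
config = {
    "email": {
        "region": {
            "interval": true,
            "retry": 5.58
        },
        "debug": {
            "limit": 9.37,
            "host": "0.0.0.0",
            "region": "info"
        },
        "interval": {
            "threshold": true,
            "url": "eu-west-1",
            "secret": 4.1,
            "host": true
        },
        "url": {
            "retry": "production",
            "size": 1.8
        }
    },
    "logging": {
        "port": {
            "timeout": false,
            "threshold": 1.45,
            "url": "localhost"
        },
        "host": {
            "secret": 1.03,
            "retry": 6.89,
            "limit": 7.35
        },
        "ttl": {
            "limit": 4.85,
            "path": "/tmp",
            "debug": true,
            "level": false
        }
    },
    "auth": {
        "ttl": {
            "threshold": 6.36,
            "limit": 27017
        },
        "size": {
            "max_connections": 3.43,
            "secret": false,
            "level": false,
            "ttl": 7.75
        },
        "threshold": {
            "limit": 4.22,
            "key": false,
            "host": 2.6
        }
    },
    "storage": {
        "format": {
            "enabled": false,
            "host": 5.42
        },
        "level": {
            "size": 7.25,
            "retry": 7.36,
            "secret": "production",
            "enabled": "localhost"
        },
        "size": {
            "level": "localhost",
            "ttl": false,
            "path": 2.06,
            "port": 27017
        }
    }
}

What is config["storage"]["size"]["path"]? 2.06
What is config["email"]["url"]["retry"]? "production"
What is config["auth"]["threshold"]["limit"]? 4.22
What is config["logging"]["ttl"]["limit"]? 4.85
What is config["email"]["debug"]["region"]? "info"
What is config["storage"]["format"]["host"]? 5.42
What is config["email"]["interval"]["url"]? "eu-west-1"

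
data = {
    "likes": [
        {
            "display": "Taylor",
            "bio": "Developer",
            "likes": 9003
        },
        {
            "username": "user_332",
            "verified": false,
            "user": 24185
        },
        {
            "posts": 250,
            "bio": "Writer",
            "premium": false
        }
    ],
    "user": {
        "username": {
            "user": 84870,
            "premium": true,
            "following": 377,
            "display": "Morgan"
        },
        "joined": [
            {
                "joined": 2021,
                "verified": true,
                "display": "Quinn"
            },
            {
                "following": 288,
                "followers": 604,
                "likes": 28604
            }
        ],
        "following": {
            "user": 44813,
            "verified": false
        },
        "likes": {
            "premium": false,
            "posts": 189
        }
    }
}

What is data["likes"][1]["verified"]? False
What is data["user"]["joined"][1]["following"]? 288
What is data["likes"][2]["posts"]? 250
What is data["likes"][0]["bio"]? "Developer"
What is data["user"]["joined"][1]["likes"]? 28604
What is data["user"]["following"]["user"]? 44813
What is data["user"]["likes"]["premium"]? False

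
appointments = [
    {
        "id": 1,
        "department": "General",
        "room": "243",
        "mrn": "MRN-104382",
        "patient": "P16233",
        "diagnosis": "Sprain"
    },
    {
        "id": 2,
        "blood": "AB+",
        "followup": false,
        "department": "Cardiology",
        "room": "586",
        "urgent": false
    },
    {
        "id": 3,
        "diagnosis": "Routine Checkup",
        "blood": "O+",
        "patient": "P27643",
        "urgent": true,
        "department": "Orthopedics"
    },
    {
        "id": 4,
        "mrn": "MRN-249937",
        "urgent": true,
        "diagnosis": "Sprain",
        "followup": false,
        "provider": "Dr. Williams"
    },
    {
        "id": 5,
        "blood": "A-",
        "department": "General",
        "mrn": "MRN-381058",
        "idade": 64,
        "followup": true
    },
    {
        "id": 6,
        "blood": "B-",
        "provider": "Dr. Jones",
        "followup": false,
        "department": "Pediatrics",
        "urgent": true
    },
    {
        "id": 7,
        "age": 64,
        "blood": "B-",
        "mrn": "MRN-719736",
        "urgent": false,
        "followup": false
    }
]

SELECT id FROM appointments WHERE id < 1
[]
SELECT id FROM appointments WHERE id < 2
[1]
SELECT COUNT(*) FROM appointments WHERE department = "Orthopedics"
1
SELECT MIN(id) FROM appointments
1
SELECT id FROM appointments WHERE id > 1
[2, 3, 4, 5, 6, 7]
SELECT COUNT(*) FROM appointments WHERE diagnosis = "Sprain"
2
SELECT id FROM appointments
[1, 2, 3, 4, 5, 6, 7]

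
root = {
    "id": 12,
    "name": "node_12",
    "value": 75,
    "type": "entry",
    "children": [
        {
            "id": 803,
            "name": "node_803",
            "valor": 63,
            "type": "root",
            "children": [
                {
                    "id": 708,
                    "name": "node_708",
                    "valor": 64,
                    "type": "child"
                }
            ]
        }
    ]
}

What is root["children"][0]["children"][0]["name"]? "node_708"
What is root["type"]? "entry"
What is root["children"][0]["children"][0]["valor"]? 64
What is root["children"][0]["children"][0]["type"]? "child"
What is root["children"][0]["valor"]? 63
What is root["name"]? "node_12"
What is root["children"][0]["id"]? 803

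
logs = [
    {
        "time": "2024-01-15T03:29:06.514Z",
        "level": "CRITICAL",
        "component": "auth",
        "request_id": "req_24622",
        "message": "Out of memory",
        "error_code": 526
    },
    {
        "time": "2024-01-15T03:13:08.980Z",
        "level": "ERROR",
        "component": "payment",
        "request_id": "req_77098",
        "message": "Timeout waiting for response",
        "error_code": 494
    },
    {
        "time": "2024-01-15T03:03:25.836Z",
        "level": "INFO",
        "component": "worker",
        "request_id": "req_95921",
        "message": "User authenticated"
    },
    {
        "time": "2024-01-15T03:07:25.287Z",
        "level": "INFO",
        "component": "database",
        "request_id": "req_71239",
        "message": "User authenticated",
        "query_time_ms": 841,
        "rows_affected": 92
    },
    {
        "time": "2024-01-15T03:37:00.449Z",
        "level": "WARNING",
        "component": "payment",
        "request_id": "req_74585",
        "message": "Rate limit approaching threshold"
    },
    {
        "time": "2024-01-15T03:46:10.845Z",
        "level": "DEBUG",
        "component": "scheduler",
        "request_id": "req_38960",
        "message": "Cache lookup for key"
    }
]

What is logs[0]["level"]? "CRITICAL"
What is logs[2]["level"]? "INFO"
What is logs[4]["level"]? "WARNING"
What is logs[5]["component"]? "scheduler"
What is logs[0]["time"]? "2024-01-15T03:29:06.514Z"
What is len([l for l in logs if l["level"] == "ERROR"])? 1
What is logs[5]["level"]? "DEBUG"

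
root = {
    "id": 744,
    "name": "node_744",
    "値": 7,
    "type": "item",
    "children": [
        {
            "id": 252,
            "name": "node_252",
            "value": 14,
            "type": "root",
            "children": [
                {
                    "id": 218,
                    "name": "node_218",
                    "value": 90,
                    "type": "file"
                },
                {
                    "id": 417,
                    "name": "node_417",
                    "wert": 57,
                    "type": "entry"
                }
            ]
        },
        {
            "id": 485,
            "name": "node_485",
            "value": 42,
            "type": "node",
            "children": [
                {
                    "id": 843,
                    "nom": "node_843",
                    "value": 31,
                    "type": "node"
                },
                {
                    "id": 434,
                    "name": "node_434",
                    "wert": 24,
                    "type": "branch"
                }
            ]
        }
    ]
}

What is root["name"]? "node_744"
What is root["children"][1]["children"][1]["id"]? 434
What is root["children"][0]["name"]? "node_252"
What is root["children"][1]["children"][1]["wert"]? 24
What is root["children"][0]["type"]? "root"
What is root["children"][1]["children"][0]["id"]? 843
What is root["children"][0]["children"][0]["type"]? "file"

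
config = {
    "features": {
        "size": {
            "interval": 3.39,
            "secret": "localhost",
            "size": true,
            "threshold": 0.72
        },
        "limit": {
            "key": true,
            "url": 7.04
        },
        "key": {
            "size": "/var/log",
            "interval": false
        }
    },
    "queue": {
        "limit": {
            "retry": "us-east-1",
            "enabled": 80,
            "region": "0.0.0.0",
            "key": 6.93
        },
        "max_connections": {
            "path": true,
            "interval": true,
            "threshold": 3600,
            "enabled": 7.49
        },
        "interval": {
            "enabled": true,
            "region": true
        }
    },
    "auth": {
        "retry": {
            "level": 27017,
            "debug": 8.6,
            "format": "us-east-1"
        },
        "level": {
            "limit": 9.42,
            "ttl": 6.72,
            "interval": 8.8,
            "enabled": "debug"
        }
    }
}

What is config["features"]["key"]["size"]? "/var/log"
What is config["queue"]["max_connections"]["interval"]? True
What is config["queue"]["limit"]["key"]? 6.93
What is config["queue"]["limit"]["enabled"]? 80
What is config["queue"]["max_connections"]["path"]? True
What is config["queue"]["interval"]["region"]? True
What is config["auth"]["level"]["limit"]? 9.42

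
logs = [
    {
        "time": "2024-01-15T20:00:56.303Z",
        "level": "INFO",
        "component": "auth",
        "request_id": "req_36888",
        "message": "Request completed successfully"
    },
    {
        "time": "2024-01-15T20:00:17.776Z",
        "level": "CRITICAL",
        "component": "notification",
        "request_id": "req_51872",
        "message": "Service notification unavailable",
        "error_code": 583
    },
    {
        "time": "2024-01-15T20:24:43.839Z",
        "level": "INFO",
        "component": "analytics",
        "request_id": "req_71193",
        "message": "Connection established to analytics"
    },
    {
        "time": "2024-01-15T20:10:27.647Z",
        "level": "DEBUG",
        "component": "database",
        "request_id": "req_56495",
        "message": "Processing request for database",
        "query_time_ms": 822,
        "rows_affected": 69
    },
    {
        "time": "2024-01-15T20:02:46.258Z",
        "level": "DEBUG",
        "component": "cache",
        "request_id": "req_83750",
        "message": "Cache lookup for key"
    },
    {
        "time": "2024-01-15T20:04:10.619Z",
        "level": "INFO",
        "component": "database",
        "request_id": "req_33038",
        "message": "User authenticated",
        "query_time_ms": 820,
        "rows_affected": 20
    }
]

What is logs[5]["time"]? "2024-01-15T20:04:10.619Z"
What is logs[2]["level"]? "INFO"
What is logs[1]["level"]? "CRITICAL"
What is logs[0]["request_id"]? "req_36888"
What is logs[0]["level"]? "INFO"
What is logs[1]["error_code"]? 583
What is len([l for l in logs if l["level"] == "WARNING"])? 0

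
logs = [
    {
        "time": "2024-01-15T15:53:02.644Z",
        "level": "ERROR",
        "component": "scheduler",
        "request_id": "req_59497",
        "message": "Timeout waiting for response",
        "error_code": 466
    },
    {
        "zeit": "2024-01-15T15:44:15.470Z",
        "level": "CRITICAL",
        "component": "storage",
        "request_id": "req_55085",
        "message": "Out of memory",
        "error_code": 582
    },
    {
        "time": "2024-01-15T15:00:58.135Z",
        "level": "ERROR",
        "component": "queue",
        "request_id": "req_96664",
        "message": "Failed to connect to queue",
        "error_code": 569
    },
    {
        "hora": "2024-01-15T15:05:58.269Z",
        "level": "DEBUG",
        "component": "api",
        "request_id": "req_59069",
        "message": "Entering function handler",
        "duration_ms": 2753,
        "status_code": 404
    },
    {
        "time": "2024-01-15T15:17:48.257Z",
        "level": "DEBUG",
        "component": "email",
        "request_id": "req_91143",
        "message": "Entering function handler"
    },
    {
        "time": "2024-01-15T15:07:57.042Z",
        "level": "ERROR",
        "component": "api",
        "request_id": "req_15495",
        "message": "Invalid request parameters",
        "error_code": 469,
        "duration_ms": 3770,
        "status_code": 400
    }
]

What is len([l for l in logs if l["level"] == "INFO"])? 0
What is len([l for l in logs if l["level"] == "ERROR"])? 3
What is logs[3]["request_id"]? "req_59069"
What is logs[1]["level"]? "CRITICAL"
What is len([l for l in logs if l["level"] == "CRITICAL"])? 1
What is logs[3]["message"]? "Entering function handler"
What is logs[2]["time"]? "2024-01-15T15:00:58.135Z"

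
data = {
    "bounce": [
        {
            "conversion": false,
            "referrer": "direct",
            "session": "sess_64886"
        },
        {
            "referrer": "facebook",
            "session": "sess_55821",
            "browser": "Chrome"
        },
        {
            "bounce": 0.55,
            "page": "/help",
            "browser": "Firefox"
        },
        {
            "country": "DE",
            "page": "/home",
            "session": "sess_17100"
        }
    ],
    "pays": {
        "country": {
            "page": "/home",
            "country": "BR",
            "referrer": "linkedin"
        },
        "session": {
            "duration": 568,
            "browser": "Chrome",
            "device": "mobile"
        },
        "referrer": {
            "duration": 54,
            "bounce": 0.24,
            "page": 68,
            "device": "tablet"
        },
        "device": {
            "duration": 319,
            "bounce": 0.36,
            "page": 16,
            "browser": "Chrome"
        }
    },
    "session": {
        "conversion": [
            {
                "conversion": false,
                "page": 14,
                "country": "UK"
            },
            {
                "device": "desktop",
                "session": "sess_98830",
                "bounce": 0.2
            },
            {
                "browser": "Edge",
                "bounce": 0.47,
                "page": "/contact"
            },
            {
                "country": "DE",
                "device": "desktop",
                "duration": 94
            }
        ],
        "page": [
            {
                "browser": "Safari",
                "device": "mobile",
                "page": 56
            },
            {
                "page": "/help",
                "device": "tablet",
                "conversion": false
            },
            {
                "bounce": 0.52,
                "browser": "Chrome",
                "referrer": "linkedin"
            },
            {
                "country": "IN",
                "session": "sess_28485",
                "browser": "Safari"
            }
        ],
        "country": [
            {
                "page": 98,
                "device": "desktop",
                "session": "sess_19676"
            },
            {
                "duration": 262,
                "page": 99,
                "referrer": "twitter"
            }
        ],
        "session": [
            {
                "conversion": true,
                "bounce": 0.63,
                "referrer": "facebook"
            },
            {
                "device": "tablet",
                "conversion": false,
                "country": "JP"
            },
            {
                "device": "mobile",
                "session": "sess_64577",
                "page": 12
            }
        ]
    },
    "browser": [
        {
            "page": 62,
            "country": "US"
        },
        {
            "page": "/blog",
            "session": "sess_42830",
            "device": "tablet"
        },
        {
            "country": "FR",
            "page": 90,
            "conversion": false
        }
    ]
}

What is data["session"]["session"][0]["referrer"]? "facebook"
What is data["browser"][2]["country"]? "FR"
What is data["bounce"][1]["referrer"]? "facebook"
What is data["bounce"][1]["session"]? "sess_55821"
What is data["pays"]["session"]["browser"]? "Chrome"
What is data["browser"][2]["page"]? 90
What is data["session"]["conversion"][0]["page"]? 14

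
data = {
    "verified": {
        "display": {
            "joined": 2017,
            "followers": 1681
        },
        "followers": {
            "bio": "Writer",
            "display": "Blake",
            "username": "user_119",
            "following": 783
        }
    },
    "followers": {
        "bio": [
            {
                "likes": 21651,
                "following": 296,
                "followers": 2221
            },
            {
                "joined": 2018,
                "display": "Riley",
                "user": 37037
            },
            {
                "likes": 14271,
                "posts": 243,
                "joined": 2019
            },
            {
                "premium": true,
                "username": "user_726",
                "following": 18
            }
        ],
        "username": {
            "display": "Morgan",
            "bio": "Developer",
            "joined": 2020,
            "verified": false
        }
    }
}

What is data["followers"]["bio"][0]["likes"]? 21651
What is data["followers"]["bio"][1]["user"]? 37037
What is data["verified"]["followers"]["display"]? "Blake"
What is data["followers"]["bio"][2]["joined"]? 2019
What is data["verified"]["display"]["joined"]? 2017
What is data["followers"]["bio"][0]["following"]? 296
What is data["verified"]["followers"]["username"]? "user_119"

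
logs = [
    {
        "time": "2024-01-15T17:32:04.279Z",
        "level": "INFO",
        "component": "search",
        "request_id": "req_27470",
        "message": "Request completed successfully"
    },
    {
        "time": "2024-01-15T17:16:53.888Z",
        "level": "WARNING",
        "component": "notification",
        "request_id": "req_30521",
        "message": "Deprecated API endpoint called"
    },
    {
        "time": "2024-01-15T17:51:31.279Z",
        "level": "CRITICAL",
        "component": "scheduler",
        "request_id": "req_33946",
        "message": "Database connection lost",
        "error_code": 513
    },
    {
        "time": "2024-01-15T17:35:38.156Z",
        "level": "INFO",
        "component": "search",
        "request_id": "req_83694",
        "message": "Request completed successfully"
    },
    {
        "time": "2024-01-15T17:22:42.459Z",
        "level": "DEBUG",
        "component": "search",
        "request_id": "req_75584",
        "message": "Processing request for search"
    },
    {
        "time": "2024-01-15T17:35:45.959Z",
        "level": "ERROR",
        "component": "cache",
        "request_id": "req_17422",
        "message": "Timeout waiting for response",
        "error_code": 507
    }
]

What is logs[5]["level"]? "ERROR"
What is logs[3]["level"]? "INFO"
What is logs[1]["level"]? "WARNING"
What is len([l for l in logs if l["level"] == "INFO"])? 2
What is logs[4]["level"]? "DEBUG"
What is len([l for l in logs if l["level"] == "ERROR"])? 1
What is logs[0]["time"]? "2024-01-15T17:32:04.279Z"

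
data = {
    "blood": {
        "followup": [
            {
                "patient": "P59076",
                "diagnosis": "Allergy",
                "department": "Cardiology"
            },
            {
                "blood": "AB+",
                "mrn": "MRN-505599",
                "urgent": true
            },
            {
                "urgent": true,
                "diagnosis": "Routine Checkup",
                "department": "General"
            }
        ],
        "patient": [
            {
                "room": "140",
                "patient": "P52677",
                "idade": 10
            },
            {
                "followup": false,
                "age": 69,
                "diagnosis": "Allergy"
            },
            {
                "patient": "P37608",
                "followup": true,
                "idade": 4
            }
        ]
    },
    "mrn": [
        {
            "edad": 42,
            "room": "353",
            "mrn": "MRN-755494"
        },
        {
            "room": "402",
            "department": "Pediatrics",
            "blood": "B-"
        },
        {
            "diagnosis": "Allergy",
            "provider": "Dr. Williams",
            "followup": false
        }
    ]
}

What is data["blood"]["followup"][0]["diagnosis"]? "Allergy"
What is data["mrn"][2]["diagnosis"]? "Allergy"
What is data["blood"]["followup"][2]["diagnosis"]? "Routine Checkup"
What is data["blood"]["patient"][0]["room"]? "140"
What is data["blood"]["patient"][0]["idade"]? 10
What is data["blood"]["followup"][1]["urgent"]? True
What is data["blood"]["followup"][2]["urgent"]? True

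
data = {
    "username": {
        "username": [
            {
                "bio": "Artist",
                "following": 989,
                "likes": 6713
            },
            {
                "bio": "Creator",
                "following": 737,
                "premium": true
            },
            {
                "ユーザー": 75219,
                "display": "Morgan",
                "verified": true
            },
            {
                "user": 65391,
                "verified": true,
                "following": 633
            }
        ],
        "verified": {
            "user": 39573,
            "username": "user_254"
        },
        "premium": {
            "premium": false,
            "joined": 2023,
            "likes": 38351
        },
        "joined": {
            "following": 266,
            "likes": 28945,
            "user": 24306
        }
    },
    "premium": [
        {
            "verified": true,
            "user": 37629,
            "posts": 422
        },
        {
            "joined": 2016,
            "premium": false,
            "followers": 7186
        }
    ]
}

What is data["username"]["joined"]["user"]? 24306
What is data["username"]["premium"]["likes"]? 38351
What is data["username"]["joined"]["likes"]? 28945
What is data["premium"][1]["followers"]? 7186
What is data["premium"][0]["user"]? 37629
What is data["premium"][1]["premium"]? False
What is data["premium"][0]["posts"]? 422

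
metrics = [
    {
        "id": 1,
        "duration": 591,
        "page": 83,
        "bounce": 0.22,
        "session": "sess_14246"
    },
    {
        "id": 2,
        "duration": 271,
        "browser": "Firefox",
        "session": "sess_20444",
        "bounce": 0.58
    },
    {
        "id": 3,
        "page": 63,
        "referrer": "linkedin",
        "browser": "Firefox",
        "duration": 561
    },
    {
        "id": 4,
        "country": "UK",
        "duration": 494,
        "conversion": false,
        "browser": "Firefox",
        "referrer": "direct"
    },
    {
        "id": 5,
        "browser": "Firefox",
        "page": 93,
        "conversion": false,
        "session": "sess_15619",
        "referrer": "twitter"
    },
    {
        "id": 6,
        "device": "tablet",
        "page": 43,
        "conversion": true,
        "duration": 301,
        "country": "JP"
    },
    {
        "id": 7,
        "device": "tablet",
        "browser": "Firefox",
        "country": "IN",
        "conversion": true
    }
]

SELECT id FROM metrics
[1, 2, 3, 4, 5, 6, 7]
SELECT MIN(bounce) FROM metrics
0.22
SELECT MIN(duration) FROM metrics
271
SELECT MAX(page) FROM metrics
93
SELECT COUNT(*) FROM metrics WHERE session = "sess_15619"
1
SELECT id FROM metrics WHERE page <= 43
[6]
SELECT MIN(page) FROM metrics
43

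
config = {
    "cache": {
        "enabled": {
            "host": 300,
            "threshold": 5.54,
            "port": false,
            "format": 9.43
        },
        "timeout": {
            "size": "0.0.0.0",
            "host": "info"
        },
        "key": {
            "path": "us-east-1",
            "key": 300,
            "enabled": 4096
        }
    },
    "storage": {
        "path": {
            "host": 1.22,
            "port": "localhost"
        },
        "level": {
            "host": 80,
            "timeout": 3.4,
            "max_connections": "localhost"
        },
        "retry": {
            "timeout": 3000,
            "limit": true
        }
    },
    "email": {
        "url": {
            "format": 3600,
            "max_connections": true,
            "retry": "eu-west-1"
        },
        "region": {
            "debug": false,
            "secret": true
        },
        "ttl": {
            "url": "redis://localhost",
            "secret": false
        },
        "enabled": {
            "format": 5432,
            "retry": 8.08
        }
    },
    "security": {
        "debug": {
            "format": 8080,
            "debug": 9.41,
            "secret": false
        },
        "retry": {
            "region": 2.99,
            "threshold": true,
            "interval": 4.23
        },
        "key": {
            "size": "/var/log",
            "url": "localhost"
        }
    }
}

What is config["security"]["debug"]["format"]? 8080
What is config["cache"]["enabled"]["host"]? 300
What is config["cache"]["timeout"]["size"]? "0.0.0.0"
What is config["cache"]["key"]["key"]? 300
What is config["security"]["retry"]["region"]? 2.99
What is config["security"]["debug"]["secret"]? False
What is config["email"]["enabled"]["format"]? 5432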